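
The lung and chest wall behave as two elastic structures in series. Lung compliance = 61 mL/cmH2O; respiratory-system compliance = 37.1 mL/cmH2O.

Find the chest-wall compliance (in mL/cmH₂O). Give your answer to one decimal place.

1/Ccw = 1/Crs − 1/CL.
1/Ccw = 1/37.1 − 1/61 = 0.01056.
Ccw = 94.697 mL/cmH2O.

94.7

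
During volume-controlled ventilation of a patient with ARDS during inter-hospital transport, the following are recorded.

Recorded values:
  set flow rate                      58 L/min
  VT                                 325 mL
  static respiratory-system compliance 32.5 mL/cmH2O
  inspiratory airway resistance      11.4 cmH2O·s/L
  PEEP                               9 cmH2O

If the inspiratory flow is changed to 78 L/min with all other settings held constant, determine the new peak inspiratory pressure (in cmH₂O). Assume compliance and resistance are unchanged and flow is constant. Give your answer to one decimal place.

33.8

Flow: 58 L/min ÷ 60 = 0.9667 L/s.
New flow: 78 L/min ÷ 60 = 1.3 L/s.
PIP = Vt/C + R·V̇ + PEEP (constant-flow equation of motion).
Only the resistive term changes: ΔPIP = R × ΔV̇ = 11.4 × (1.3 − 0.9667) = 11.4 × 0.3333 = 3.8 cmH2O.
Original PIP = 325/32.5 + 11.4×0.9667 + 9 = 30.02 cmH2O; new PIP = 30.02 + (3.8) = 33.82 cmH2O.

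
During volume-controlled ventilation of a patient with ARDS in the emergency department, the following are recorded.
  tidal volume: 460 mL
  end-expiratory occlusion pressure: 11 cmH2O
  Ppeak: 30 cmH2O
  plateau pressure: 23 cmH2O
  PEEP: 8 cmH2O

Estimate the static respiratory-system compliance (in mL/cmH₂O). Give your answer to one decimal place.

End-expiratory occlusion gives total PEEP = 11 cmH2O (intrinsic PEEP = 11 − 8 = 3). Use total PEEP for the elastic gradient.
Cstat = Vt / (Pplat − PEEPtotal) = 460 / (23 − 11) = 460 / 12.0 = 38.333 mL/cmH2O.

38.3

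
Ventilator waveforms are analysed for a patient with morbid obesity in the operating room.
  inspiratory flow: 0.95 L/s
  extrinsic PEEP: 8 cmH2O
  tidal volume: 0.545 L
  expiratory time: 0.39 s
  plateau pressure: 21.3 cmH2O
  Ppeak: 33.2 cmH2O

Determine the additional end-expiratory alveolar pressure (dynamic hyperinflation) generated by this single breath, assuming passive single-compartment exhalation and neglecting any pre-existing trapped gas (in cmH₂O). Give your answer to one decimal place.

R = (PIP − Pplat)/V̇ = (33.2 − 21.3) / 0.95 = 11.9/0.95 = 12.526 cmH2O·s/L.
C = Vt/(Pplat − PEEP) = 545.0 / (21.3 − 8) = 545.0/13.3 = 40.977 mL/cmH2O.
τ = R × C = 12.526 × 0.04098 L/cmH2O = 0.5133 s.
Fraction remaining = e^(−Te/τ) = e^(−0.39/0.5133) = 0.4678; trapped volume = 545.0 × 0.4678 = 254.95 mL.
Additional alveolar pressure from trapping ≈ V_trapped / C = 254.95 / 40.977 = 6.222 cmH2O.

6.2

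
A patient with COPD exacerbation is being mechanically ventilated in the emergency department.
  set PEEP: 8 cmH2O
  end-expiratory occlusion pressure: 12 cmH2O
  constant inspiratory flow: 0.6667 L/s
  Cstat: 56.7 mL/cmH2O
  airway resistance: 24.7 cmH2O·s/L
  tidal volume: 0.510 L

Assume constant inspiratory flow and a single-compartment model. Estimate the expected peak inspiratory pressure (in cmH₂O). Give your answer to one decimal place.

37.5

Total PEEP = 12 cmH2O (set 8 + intrinsic 4); this is the baseline alveolar pressure.
Equation of motion (constant flow): PIP = Vt/C + R·V̇ + PEEP.
PIP = 510/56.7 + 24.7×0.6667 + 12 = 8.995 + 16.467 + 12 = 37.462 cmH2O.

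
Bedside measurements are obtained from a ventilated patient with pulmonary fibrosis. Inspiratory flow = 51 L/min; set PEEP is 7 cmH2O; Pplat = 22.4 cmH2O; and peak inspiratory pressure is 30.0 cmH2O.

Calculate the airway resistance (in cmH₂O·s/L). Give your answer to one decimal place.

Flow: 51 L/min ÷ 60 = 0.85 L/s.
Raw = (PIP − Pplat) / flow = (30.0 − 22.4) / 0.85 = 7.6 / 0.85 = 8.941 cmH2O·s/L.

8.9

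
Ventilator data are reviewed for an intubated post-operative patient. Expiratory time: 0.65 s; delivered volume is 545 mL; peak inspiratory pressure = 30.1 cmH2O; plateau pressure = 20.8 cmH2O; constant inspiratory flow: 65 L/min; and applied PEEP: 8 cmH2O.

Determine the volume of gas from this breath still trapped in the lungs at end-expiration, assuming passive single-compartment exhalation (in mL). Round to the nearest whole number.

92

Flow: 65 L/min ÷ 60 = 1.0833 L/s.
R = (PIP − Pplat)/V̇ = (30.1 − 20.8) / 1.0833 = 9.3/1.0833 = 8.585 cmH2O·s/L.
C = Vt/(Pplat − PEEP) = 545.0 / (20.8 − 8) = 545.0/12.8 = 42.578 mL/cmH2O.
τ = R × C = 8.585 × 0.04258 L/cmH2O = 0.3655 s.
Fraction remaining = e^(−Te/τ) = e^(−0.65/0.3655) = 0.1689.
Trapped volume = 545.0 × 0.1689 = 92.051 mL.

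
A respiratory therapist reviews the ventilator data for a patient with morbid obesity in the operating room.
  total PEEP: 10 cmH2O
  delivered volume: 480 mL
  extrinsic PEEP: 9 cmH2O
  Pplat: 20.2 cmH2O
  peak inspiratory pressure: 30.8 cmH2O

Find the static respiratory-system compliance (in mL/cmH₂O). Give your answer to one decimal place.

End-expiratory occlusion gives total PEEP = 10 cmH2O (intrinsic PEEP = 10 − 9 = 1). Use total PEEP for the elastic gradient.
Cstat = Vt / (Pplat − PEEPtotal) = 480 / (20.2 − 10) = 480 / 10.2 = 47.059 mL/cmH2O.

47.1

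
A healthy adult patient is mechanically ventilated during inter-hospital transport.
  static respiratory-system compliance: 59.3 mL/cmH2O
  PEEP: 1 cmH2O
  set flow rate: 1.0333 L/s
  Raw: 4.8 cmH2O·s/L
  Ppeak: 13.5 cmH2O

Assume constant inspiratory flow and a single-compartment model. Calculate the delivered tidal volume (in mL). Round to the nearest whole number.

447

Equation of motion (constant flow): PIP = Vt/C + R·V̇ + PEEP.
Vt/C = PIP − R·V̇ − PEEP = 13.5 − 4.96 − 1 = 7.54 cmH2O.
Vt = C × 7.54 = 59.3 × 7.54 = 447.12 mL.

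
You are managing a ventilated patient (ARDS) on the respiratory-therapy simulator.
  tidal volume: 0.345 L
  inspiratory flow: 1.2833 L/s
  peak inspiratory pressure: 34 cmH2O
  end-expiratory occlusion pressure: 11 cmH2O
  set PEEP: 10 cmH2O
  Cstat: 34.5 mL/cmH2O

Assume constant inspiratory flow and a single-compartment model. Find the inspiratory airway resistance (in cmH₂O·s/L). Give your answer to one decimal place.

10.1

Total PEEP = 11 cmH2O (set 10 + intrinsic 1); this is the baseline alveolar pressure.
Equation of motion (constant flow): PIP = Vt/C + R·V̇ + PEEP.
R·V̇ = PIP − Vt/C − PEEP = 34 − 345/34.5 − 11 = 34 − 10.0 − 11 = 13.0 cmH2O.
R = 13.0 / 1.2833 = 10.13 cmH2O·s/L.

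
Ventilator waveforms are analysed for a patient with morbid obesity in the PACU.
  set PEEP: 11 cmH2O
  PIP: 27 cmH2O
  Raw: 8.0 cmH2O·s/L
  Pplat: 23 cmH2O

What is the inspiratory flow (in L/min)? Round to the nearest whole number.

30

flow = (PIP − Pplat) / Raw = (27 − 23) / 8.0 = 0.5 L/s × 60 = 30.0 L/min.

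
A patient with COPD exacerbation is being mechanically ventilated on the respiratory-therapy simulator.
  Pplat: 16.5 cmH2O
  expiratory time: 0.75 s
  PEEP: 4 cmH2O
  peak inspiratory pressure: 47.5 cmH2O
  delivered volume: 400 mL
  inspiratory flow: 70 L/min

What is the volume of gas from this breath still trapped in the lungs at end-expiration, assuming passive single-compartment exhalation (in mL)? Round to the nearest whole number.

Flow: 70 L/min ÷ 60 = 1.1667 L/s.
R = (PIP − Pplat)/V̇ = (47.5 − 16.5) / 1.1667 = 31.0/1.1667 = 26.571 cmH2O·s/L.
C = Vt/(Pplat − PEEP) = 400.0 / (16.5 − 4) = 400.0/12.5 = 32.0 mL/cmH2O.
τ = R × C = 26.571 × 0.032 L/cmH2O = 0.8503 s.
Fraction remaining = e^(−Te/τ) = e^(−0.75/0.8503) = 0.4139.
Trapped volume = 400.0 × 0.4139 = 165.56 mL.

166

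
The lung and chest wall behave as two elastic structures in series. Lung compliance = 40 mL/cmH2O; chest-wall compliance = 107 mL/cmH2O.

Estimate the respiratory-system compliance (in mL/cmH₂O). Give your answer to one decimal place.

29.1

Lung and chest wall are elastances in series: 1/Crs = 1/CL + 1/Ccw.
1/Crs = 1/40 + 1/107 = 0.03435.
Crs = 29.112 mL/cmH2O.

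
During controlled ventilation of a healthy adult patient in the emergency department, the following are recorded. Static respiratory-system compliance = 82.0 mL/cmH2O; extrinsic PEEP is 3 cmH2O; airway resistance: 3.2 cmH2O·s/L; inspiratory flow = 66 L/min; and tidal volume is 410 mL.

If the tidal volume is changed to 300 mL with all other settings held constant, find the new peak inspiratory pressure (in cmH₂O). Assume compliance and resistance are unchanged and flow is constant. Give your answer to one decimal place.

10.2

Flow: 66 L/min ÷ 60 = 1.1 L/s.
PIP = Vt/C + R·V̇ + PEEP (constant-flow equation of motion).
Only the elastic term changes: ΔPIP = ΔVt / C = (300 − 410) / 82.0 = -1.341 cmH2O.
Original PIP = 410/82.0 + 3.2×1.1 + 3 = 11.52 cmH2O; new PIP = 11.52 + (-1.341) = 10.179 cmH2O.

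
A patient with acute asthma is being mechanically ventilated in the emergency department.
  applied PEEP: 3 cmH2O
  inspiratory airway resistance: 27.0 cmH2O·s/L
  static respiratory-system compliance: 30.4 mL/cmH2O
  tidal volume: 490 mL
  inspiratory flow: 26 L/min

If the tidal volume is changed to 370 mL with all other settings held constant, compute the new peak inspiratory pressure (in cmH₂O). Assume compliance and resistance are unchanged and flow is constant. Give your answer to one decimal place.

Flow: 26 L/min ÷ 60 = 0.4333 L/s.
PIP = Vt/C + R·V̇ + PEEP (constant-flow equation of motion).
Only the elastic term changes: ΔPIP = ΔVt / C = (370 − 490) / 30.4 = -3.947 cmH2O.
Original PIP = 490/30.4 + 27.0×0.4333 + 3 = 30.818 cmH2O; new PIP = 30.818 + (-3.947) = 26.871 cmH2O.

26.9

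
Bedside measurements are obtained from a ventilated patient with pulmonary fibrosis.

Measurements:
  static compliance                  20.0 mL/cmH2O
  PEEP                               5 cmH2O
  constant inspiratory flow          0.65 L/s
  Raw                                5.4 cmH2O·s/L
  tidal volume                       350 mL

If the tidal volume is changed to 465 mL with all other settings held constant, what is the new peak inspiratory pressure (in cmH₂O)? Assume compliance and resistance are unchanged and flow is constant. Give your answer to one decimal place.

PIP = Vt/C + R·V̇ + PEEP (constant-flow equation of motion).
Only the elastic term changes: ΔPIP = ΔVt / C = (465 − 350) / 20.0 = 5.75 cmH2O.
Original PIP = 350/20.0 + 5.4×0.65 + 5 = 26.01 cmH2O; new PIP = 26.01 + (5.75) = 31.76 cmH2O.

31.8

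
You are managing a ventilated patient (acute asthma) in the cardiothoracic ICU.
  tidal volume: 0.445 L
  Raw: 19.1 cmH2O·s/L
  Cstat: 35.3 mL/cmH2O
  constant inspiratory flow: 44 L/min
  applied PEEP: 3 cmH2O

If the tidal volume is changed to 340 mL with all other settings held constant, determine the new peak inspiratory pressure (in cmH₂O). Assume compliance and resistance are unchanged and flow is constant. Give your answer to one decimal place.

26.6

Flow: 44 L/min ÷ 60 = 0.7333 L/s.
PIP = Vt/C + R·V̇ + PEEP (constant-flow equation of motion).
Only the elastic term changes: ΔPIP = ΔVt / C = (340 − 445) / 35.3 = -2.975 cmH2O.
Original PIP = 445/35.3 + 19.1×0.7333 + 3 = 29.612 cmH2O; new PIP = 29.612 + (-2.975) = 26.637 cmH2O.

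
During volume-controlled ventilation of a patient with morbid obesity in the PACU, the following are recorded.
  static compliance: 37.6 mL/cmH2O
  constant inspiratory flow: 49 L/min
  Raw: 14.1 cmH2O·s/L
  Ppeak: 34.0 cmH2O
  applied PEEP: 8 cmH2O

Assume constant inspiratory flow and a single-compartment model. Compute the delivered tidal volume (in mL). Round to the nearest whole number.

545

Flow: 49 L/min ÷ 60 = 0.8167 L/s.
Equation of motion (constant flow): PIP = Vt/C + R·V̇ + PEEP.
Vt/C = PIP − R·V̇ − PEEP = 34.0 − 11.515 − 8 = 14.485 cmH2O.
Vt = C × 14.485 = 37.6 × 14.485 = 544.64 mL.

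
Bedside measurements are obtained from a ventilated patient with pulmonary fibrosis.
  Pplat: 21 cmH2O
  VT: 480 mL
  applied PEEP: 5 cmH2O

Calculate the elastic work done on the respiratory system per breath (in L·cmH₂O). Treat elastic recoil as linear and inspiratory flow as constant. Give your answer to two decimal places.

Elastic work ≈ ½ × (Pplat − PEEP) × Vt = 0.5 × (21 − 5) × 0.480 L = 0.5 × 16.0 × 0.480 = 3.84 L·cmH2O.

3.84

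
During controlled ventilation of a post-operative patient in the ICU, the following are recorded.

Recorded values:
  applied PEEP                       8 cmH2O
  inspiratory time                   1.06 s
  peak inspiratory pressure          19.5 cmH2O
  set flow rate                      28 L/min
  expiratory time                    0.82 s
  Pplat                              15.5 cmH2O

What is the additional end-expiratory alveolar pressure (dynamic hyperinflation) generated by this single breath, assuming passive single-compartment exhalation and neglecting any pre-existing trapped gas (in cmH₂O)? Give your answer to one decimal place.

Flow: 28 L/min ÷ 60 = 0.4667 L/s.
Vt = flow × Ti = 0.4667 L/s × 1.06 s × 1000 mL/L = 494.7 mL.
R = (PIP − Pplat)/V̇ = (19.5 − 15.5) / 0.4667 = 4.0/0.4667 = 8.571 cmH2O·s/L.
C = Vt/(Pplat − PEEP) = 494.7 / (15.5 − 8) = 494.7/7.5 = 65.96 mL/cmH2O.
τ = R × C = 8.571 × 0.06596 L/cmH2O = 0.5653 s.
Fraction remaining = e^(−Te/τ) = e^(−0.82/0.5653) = 0.2344; trapped volume = 494.7 × 0.2344 = 115.96 mL.
Additional alveolar pressure from trapping ≈ V_trapped / C = 115.96 / 65.96 = 1.758 cmH2O.

1.8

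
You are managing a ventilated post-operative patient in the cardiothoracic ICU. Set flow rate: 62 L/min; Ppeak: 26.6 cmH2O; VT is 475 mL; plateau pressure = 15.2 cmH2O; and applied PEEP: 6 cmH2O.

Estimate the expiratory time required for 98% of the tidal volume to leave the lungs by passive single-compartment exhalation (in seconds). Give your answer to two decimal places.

Flow: 62 L/min ÷ 60 = 1.0333 L/s.
R = (PIP − Pplat)/V̇ = (26.6 − 15.2) / 1.0333 = 11.4/1.0333 = 11.033 cmH2O·s/L.
C = Vt/(Pplat − PEEP) = 475.0 / (15.2 − 6) = 475.0/9.2 = 51.63 mL/cmH2O.
τ = R × C = 11.033 × 0.05163 L/cmH2O = 0.5696 s.
t = −τ·ln(1 − 0.98) = −0.5696·ln(0.02) = 2.228 s.

2.23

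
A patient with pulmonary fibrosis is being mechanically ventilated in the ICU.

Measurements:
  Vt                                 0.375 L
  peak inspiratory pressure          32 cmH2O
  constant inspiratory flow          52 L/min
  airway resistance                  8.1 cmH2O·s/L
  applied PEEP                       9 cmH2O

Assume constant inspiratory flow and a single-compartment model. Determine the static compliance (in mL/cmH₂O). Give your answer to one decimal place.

23.5

Flow: 52 L/min ÷ 60 = 0.8667 L/s.
Equation of motion (constant flow): PIP = Vt/C + R·V̇ + PEEP.
Vt/C = PIP − R·V̇ − PEEP = 32 − 8.1×0.8667 − 9 = 32 − 7.02 − 9 = 15.98 cmH2O.
C = Vt / 15.98 = 375 / 15.98 = 23.467 mL/cmH2O.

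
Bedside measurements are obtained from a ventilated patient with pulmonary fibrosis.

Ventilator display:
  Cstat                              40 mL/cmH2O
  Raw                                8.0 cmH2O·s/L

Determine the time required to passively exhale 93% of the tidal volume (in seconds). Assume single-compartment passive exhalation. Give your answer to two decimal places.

τ = R × C = 8.0 × 40 mL/cmH2O = 8.0 × 0.040 L/cmH2O = 0.32 s.
Exhaled fraction f = 1 − e^(−t/τ) → t = −τ·ln(1 − f) = −0.32·ln(0.07) = 0.851 s.

0.85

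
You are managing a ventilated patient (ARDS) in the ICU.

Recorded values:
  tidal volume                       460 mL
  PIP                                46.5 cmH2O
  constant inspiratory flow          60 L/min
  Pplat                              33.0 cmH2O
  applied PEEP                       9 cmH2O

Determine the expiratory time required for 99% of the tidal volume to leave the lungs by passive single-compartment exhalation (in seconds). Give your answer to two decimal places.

Flow: 60 L/min ÷ 60 = 1 L/s.
R = (PIP − Pplat)/V̇ = (46.5 − 33.0) / 1 = 13.5/1 = 13.5 cmH2O·s/L.
C = Vt/(Pplat − PEEP) = 460.0 / (33.0 − 9) = 460.0/24.0 = 19.167 mL/cmH2O.
τ = R × C = 13.5 × 0.01917 L/cmH2O = 0.2588 s.
t = −τ·ln(1 − 0.99) = −0.2588·ln(0.01) = 1.192 s.

1.19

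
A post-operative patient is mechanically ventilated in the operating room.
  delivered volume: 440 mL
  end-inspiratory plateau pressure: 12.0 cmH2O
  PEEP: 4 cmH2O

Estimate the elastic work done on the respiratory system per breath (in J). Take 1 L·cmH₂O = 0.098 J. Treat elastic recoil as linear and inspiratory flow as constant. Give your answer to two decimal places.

0.17

Elastic work ≈ ½ × (Pplat − PEEP) × Vt = 0.5 × (12.0 − 4) × 0.440 L = 0.5 × 8.0 × 0.440 = 1.76 L·cmH2O.
× 0.098 J/(L·cmH2O) → 0.1725 J.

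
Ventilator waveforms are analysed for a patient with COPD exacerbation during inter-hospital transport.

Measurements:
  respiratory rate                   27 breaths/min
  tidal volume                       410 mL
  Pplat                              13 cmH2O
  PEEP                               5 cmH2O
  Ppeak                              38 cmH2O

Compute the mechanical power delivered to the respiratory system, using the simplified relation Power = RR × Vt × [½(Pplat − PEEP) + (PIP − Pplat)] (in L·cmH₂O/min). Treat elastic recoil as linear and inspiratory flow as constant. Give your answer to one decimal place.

321.0

Per-breath work = Vt × [½(Pplat−PEEP) + (PIP−Pplat)] = 0.410 × [0.5×8.0 + 25.0] = 0.410 × 29.0 = 11.89 L·cmH2O.
Power = 27 × 11.89 = 321.03 L·cmH2O/min.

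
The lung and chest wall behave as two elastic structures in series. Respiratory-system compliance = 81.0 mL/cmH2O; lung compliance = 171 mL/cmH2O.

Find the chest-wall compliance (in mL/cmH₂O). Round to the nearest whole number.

154

1/Ccw = 1/Crs − 1/CL.
1/Ccw = 1/81.0 − 1/171 = 0.006498.
Ccw = 153.89 mL/cmH2O.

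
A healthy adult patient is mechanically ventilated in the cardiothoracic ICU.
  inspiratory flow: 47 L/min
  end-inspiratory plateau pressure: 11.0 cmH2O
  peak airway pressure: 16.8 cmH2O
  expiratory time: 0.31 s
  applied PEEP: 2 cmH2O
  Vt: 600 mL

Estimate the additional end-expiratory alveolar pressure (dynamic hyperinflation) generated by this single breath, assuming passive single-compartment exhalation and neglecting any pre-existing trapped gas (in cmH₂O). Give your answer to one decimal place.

Flow: 47 L/min ÷ 60 = 0.7833 L/s.
R = (PIP − Pplat)/V̇ = (16.8 − 11.0) / 0.7833 = 5.8/0.7833 = 7.405 cmH2O·s/L.
C = Vt/(Pplat − PEEP) = 600.0 / (11.0 − 2) = 600.0/9.0 = 66.667 mL/cmH2O.
τ = R × C = 7.405 × 0.06667 L/cmH2O = 0.4937 s.
Fraction remaining = e^(−Te/τ) = e^(−0.31/0.4937) = 0.5337; trapped volume = 600.0 × 0.5337 = 320.22 mL.
Additional alveolar pressure from trapping ≈ V_trapped / C = 320.22 / 66.667 = 4.803 cmH2O.

4.8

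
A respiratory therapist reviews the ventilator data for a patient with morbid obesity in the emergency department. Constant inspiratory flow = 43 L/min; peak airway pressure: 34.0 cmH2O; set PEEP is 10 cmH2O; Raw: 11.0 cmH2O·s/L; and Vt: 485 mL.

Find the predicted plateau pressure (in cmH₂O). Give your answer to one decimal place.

26.1

Flow: 43 L/min ÷ 60 = 0.7167 L/s.
Pplat = PIP − Raw × flow = 34.0 − 11.0 × 0.7167 = 34.0 − 7.884 = 26.116 cmH2O.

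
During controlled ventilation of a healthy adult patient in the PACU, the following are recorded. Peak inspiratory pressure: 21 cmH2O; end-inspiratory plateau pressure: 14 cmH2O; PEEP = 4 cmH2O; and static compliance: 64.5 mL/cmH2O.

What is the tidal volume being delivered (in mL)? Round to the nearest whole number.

Vt = Cstat × (Pplat − PEEP) = 64.5 × (14 − 4) = 64.5 × 10.0 = 645.0 mL.

645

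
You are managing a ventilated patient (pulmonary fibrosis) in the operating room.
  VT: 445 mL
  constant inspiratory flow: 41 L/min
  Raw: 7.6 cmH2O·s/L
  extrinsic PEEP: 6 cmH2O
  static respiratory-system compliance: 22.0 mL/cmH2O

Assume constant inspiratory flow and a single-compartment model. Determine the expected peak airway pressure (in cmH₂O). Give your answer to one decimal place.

31.4

Flow: 41 L/min ÷ 60 = 0.6833 L/s.
Equation of motion (constant flow): PIP = Vt/C + R·V̇ + PEEP.
PIP = 445/22.0 + 7.6×0.6833 + 6 = 20.227 + 5.193 + 6 = 31.42 cmH2O.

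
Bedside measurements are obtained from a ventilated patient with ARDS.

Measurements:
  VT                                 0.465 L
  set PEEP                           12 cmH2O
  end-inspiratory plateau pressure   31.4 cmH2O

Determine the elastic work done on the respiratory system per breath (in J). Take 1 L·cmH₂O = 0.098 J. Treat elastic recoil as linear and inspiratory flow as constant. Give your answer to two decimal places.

Elastic work ≈ ½ × (Pplat − PEEP) × Vt = 0.5 × (31.4 − 12) × 0.465 L = 0.5 × 19.4 × 0.465 = 4.511 L·cmH2O.
× 0.098 J/(L·cmH2O) → 0.4421 J.

0.44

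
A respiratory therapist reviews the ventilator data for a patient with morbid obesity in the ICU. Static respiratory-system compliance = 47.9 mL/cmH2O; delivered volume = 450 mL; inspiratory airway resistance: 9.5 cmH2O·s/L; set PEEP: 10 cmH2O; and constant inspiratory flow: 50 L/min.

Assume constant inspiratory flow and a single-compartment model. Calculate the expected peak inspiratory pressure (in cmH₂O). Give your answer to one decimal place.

27.3

Flow: 50 L/min ÷ 60 = 0.8333 L/s.
Equation of motion (constant flow): PIP = Vt/C + R·V̇ + PEEP.
PIP = 450/47.9 + 9.5×0.8333 + 10 = 9.395 + 7.916 + 10 = 27.311 cmH2O.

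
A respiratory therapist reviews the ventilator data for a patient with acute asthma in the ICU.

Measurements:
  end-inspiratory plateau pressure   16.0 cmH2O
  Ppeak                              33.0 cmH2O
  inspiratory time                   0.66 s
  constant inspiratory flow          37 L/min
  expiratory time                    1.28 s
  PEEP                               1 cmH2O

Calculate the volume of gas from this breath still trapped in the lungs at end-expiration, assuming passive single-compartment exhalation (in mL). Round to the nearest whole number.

Flow: 37 L/min ÷ 60 = 0.6167 L/s.
Vt = flow × Ti = 0.6167 L/s × 0.66 s × 1000 mL/L = 407.02 mL.
R = (PIP − Pplat)/V̇ = (33.0 − 16.0) / 0.6167 = 17.0/0.6167 = 27.566 cmH2O·s/L.
C = Vt/(Pplat − PEEP) = 407.02 / (16.0 − 1) = 407.02/15.0 = 27.135 mL/cmH2O.
τ = R × C = 27.566 × 0.02714 L/cmH2O = 0.7481 s.
Fraction remaining = e^(−Te/τ) = e^(−1.28/0.7481) = 0.1807.
Trapped volume = 407.02 × 0.1807 = 73.549 mL.

74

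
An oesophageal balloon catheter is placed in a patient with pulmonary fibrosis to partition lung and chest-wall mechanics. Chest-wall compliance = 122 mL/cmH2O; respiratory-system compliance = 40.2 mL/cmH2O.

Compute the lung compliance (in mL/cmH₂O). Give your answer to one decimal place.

1/CL = 1/Crs − 1/Ccw.
1/CL = 1/40.2 − 1/122 = 0.01668.
CL = 59.952 mL/cmH2O.

60.0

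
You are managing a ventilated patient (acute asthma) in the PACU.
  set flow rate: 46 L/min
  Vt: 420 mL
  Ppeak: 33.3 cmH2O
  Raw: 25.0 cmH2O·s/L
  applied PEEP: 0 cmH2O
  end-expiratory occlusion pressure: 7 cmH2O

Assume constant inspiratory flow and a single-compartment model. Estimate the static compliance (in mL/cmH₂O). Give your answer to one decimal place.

58.9

Flow: 46 L/min ÷ 60 = 0.7667 L/s.
Total PEEP = 7 cmH2O (set 0 + intrinsic 7); this is the baseline alveolar pressure.
Equation of motion (constant flow): PIP = Vt/C + R·V̇ + PEEP.
Vt/C = PIP − R·V̇ − PEEP = 33.3 − 25.0×0.7667 − 7 = 33.3 − 19.168 − 7 = 7.132 cmH2O.
C = Vt / 7.132 = 420 / 7.132 = 58.89 mL/cmH2O.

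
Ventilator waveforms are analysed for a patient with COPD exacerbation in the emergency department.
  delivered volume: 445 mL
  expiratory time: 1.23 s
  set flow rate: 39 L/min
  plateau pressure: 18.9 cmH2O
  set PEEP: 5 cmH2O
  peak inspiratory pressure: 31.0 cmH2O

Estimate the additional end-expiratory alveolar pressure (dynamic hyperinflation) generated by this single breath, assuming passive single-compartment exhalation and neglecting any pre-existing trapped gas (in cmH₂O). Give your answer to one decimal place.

1.8

Flow: 39 L/min ÷ 60 = 0.65 L/s.
R = (PIP − Pplat)/V̇ = (31.0 − 18.9) / 0.65 = 12.1/0.65 = 18.615 cmH2O·s/L.
C = Vt/(Pplat − PEEP) = 445.0 / (18.9 − 5) = 445.0/13.9 = 32.014 mL/cmH2O.
τ = R × C = 18.615 × 0.03201 L/cmH2O = 0.5959 s.
Fraction remaining = e^(−Te/τ) = e^(−1.23/0.5959) = 0.1269; trapped volume = 445.0 × 0.1269 = 56.471 mL.
Additional alveolar pressure from trapping ≈ V_trapped / C = 56.471 / 32.014 = 1.764 cmH2O.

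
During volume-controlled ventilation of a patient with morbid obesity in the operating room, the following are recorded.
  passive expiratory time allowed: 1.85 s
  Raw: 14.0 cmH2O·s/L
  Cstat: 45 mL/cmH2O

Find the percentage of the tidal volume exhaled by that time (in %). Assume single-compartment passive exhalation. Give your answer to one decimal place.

94.7

τ = R × C = 14.0 × 45 mL/cmH2O = 14.0 × 0.045 L/cmH2O = 0.63 s.
Passive exhalation: V(t)/V₀ = e^(−t/τ) = e^(−1.85/0.63) = 0.05305.
Fraction exhaled = 1 − 0.05305 = 0.947 → 94.7%.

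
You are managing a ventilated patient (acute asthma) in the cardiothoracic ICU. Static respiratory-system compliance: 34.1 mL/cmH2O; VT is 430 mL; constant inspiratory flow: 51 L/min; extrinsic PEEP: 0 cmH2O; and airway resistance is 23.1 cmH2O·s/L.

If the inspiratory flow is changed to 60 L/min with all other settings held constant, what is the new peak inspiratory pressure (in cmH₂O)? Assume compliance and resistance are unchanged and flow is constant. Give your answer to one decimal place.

Flow: 51 L/min ÷ 60 = 0.85 L/s.
New flow: 60 L/min ÷ 60 = 1 L/s.
PIP = Vt/C + R·V̇ + PEEP (constant-flow equation of motion).
Only the resistive term changes: ΔPIP = R × ΔV̇ = 23.1 × (1 − 0.85) = 23.1 × 0.15 = 3.465 cmH2O.
Original PIP = 430/34.1 + 23.1×0.85 + 0 = 32.245 cmH2O; new PIP = 32.245 + (3.465) = 35.71 cmH2O.

35.7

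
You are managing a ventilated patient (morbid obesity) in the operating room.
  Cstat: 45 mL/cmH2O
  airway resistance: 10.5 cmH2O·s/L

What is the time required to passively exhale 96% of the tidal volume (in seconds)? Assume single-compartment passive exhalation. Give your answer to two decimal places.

τ = R × C = 10.5 × 45 mL/cmH2O = 10.5 × 0.045 L/cmH2O = 0.4725 s.
Exhaled fraction f = 1 − e^(−t/τ) → t = −τ·ln(1 − f) = −0.4725·ln(0.04) = 1.521 s.

1.52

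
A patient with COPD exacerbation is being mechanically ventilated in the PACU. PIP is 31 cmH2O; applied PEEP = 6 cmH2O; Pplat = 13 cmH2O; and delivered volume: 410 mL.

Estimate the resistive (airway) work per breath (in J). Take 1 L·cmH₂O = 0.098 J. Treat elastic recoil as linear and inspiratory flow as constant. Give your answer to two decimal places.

With constant inspiratory flow the resistive pressure is constant at PIP − Pplat = 31 − 13 = 18.0 cmH2O, so resistive work = 18.0 × 0.410 = 7.38 L·cmH2O.
× 0.098 J/(L·cmH2O) → 0.7232 J.

0.72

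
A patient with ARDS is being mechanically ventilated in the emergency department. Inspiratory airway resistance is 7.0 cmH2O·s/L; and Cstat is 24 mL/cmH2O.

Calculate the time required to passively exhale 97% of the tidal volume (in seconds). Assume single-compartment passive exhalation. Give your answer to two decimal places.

0.59

τ = R × C = 7.0 × 24 mL/cmH2O = 7.0 × 0.024 L/cmH2O = 0.168 s.
Exhaled fraction f = 1 − e^(−t/τ) → t = −τ·ln(1 − f) = −0.168·ln(0.03) = 0.5891 s.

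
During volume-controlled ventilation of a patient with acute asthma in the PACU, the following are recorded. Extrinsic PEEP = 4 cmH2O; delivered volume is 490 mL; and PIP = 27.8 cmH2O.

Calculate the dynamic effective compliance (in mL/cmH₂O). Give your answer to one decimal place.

Dynamic compliance = Vt / (PIP − PEEP) = 490 / (27.8 − 4) = 490 / 23.8 = 20.588 mL/cmH2O.

20.6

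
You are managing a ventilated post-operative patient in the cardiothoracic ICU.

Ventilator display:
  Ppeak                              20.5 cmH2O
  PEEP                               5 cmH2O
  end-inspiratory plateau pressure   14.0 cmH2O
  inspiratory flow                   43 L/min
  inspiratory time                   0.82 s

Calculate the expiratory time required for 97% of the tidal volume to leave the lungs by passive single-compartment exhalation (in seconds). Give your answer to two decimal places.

Flow: 43 L/min ÷ 60 = 0.7167 L/s.
Vt = flow × Ti = 0.7167 L/s × 0.82 s × 1000 mL/L = 587.69 mL.
R = (PIP − Pplat)/V̇ = (20.5 − 14.0) / 0.7167 = 6.5/0.7167 = 9.069 cmH2O·s/L.
C = Vt/(Pplat − PEEP) = 587.69 / (14.0 − 5) = 587.69/9.0 = 65.299 mL/cmH2O.
τ = R × C = 9.069 × 0.0653 L/cmH2O = 0.5922 s.
t = −τ·ln(1 − 0.97) = −0.5922·ln(0.03) = 2.077 s.

2.08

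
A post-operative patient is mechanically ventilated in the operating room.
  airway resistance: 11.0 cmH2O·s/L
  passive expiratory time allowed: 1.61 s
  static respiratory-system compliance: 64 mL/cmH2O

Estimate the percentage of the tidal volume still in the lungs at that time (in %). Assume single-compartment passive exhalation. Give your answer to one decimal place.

τ = R × C = 11.0 × 64 mL/cmH2O = 11.0 × 0.064 L/cmH2O = 0.704 s.
Passive exhalation: V(t)/V₀ = e^(−t/τ) = e^(−1.61/0.704) = 0.1016.
Fraction remaining = 0.1016 → 10.16%.

10.2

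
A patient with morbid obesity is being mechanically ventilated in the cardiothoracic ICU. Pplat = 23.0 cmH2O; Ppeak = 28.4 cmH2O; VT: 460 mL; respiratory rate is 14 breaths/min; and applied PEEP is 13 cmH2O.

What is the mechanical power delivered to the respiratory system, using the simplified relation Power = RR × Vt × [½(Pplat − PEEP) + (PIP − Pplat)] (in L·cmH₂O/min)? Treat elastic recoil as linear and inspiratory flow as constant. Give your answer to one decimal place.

67.0

Per-breath work = Vt × [½(Pplat−PEEP) + (PIP−Pplat)] = 0.460 × [0.5×10.0 + 5.4] = 0.460 × 10.4 = 4.784 L·cmH2O.
Power = 14 × 4.784 = 66.976 L·cmH2O/min.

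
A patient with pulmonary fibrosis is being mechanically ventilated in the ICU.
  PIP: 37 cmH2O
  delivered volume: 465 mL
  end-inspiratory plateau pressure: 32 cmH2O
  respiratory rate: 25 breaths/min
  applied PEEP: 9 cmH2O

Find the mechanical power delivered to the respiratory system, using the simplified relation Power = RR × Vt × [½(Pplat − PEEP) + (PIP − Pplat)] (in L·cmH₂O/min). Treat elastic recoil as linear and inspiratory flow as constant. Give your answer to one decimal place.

191.8

Per-breath work = Vt × [½(Pplat−PEEP) + (PIP−Pplat)] = 0.465 × [0.5×23.0 + 5.0] = 0.465 × 16.5 = 7.673 L·cmH2O.
Power = 25 × 7.673 = 191.83 L·cmH2O/min.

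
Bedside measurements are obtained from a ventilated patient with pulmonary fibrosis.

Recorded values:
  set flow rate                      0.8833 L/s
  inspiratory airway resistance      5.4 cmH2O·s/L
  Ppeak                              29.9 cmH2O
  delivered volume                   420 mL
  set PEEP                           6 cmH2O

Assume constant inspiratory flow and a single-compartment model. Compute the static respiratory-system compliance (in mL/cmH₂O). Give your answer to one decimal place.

Equation of motion (constant flow): PIP = Vt/C + R·V̇ + PEEP.
Vt/C = PIP − R·V̇ − PEEP = 29.9 − 5.4×0.8833 − 6 = 29.9 − 4.77 − 6 = 19.13 cmH2O.
C = Vt / 19.13 = 420 / 19.13 = 21.955 mL/cmH2O.

22.0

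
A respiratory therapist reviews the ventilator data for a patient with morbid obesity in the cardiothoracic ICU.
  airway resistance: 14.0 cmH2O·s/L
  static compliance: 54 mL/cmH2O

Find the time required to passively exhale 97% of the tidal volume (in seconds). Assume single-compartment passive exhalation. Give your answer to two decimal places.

2.65

τ = R × C = 14.0 × 54 mL/cmH2O = 14.0 × 0.054 L/cmH2O = 0.756 s.
Exhaled fraction f = 1 − e^(−t/τ) → t = −τ·ln(1 − f) = −0.756·ln(0.03) = 2.651 s.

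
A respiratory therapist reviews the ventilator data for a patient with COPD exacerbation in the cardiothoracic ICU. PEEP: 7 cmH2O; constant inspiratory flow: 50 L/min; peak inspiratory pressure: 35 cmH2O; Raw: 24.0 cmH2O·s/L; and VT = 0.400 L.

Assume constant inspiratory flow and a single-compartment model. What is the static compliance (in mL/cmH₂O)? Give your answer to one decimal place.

Flow: 50 L/min ÷ 60 = 0.8333 L/s.
Equation of motion (constant flow): PIP = Vt/C + R·V̇ + PEEP.
Vt/C = PIP − R·V̇ − PEEP = 35 − 24.0×0.8333 − 7 = 35 − 19.999 − 7 = 8.001 cmH2O.
C = Vt / 8.001 = 400 / 8.001 = 49.994 mL/cmH2O.

50.0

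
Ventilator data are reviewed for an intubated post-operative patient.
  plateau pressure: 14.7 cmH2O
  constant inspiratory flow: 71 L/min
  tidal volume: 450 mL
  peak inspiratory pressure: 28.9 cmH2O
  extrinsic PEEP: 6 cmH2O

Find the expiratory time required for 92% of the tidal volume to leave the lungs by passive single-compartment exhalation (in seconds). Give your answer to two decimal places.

1.57

Flow: 71 L/min ÷ 60 = 1.1833 L/s.
R = (PIP − Pplat)/V̇ = (28.9 − 14.7) / 1.1833 = 14.2/1.1833 = 12.0 cmH2O·s/L.
C = Vt/(Pplat − PEEP) = 450.0 / (14.7 − 6) = 450.0/8.7 = 51.724 mL/cmH2O.
τ = R × C = 12.0 × 0.05172 L/cmH2O = 0.6206 s.
t = −τ·ln(1 − 0.92) = −0.6206·ln(0.08) = 1.567 s.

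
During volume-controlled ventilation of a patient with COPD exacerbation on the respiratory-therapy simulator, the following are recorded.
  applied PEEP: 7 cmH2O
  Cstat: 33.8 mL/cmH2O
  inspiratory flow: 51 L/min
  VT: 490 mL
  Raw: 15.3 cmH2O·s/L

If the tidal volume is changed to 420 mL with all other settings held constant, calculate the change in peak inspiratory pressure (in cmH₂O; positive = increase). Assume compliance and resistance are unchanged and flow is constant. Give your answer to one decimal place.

PIP = Vt/C + R·V̇ + PEEP (constant-flow equation of motion).
Only the elastic term changes: ΔPIP = ΔVt / C = (420 − 490) / 33.8 = -2.071 cmH2O.

-2.1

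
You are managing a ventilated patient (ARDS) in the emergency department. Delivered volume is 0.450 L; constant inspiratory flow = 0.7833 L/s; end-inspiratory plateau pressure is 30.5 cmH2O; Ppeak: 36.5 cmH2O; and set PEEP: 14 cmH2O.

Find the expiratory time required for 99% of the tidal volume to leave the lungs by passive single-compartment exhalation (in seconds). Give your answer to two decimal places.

R = (PIP − Pplat)/V̇ = (36.5 − 30.5) / 0.7833 = 6.0/0.7833 = 7.66 cmH2O·s/L.
C = Vt/(Pplat − PEEP) = 450.0 / (30.5 − 14) = 450.0/16.5 = 27.273 mL/cmH2O.
τ = R × C = 7.66 × 0.02727 L/cmH2O = 0.2089 s.
t = −τ·ln(1 − 0.99) = −0.2089·ln(0.01) = 0.962 s.

0.96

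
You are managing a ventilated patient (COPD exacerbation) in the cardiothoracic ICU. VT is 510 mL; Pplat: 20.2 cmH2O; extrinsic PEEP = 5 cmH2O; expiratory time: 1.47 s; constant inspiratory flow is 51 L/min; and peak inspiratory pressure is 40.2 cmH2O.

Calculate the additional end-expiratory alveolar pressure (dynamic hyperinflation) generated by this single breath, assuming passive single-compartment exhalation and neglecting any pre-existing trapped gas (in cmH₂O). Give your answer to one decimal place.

2.4

Flow: 51 L/min ÷ 60 = 0.85 L/s.
R = (PIP − Pplat)/V̇ = (40.2 − 20.2) / 0.85 = 20.0/0.85 = 23.529 cmH2O·s/L.
C = Vt/(Pplat − PEEP) = 510.0 / (20.2 − 5) = 510.0/15.2 = 33.553 mL/cmH2O.
τ = R × C = 23.529 × 0.03355 L/cmH2O = 0.7894 s.
Fraction remaining = e^(−Te/τ) = e^(−1.47/0.7894) = 0.1553; trapped volume = 510.0 × 0.1553 = 79.203 mL.
Additional alveolar pressure from trapping ≈ V_trapped / C = 79.203 / 33.553 = 2.361 cmH2O.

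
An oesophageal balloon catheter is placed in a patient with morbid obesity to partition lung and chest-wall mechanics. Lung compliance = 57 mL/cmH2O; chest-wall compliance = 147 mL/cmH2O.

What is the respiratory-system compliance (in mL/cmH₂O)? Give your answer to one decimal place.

Lung and chest wall are elastances in series: 1/Crs = 1/CL + 1/Ccw.
1/Crs = 1/57 + 1/147 = 0.02435.
Crs = 41.068 mL/cmH2O.

41.1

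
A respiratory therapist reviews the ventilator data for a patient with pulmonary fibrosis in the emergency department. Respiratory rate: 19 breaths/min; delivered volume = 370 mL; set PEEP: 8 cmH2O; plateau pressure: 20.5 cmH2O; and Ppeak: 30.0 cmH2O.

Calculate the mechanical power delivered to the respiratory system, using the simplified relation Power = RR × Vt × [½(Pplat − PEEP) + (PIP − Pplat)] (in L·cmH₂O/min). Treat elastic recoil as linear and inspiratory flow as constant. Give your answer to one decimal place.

Per-breath work = Vt × [½(Pplat−PEEP) + (PIP−Pplat)] = 0.370 × [0.5×12.5 + 9.5] = 0.370 × 15.75 = 5.828 L·cmH2O.
Power = 19 × 5.828 = 110.73 L·cmH2O/min.

110.7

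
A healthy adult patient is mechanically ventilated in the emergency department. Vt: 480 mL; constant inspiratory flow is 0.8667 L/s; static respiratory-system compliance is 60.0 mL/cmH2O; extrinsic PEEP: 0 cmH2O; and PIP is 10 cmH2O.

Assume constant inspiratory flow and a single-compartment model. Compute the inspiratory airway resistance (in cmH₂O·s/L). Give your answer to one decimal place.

2.3

Equation of motion (constant flow): PIP = Vt/C + R·V̇ + PEEP.
R·V̇ = PIP − Vt/C − PEEP = 10 − 480/60.0 − 0 = 10 − 8.0 − 0 = 2.0 cmH2O.
R = 2.0 / 0.8667 = 2.308 cmH2O·s/L.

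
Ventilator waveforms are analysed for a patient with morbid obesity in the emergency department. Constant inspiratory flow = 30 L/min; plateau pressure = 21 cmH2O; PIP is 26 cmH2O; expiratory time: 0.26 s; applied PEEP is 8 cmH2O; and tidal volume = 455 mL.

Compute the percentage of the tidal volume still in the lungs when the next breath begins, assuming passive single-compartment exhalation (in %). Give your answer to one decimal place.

Flow: 30 L/min ÷ 60 = 0.5 L/s.
R = (PIP − Pplat)/V̇ = (26 − 21) / 0.5 = 5.0/0.5 = 10.0 cmH2O·s/L.
C = Vt/(Pplat − PEEP) = 455.0 / (21 − 8) = 455.0/13.0 = 35.0 mL/cmH2O.
τ = R × C = 10.0 × 0.035 L/cmH2O = 0.35 s.
Fraction remaining at end-expiration = e^(−Te/τ) = e^(−0.26/0.35) = 0.4758 → 47.58%.

47.6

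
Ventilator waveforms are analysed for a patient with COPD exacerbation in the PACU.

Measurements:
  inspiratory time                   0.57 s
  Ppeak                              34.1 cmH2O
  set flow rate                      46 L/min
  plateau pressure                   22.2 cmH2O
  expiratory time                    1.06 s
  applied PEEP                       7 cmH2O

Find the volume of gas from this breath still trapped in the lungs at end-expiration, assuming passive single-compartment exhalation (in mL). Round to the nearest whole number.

41

Flow: 46 L/min ÷ 60 = 0.7667 L/s.
Vt = flow × Ti = 0.7667 L/s × 0.57 s × 1000 mL/L = 437.02 mL.
R = (PIP − Pplat)/V̇ = (34.1 − 22.2) / 0.7667 = 11.9/0.7667 = 15.521 cmH2O·s/L.
C = Vt/(Pplat − PEEP) = 437.02 / (22.2 − 7) = 437.02/15.2 = 28.751 mL/cmH2O.
τ = R × C = 15.521 × 0.02875 L/cmH2O = 0.4462 s.
Fraction remaining = e^(−Te/τ) = e^(−1.06/0.4462) = 0.09296.
Trapped volume = 437.02 × 0.09296 = 40.625 mL.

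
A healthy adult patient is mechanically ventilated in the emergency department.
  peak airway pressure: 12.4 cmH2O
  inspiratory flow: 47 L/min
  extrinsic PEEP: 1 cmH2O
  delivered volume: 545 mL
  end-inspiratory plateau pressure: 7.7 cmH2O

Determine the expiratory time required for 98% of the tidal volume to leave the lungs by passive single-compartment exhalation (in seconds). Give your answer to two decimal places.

Flow: 47 L/min ÷ 60 = 0.7833 L/s.
R = (PIP − Pplat)/V̇ = (12.4 − 7.7) / 0.7833 = 4.7/0.7833 = 6.0 cmH2O·s/L.
C = Vt/(Pplat − PEEP) = 545.0 / (7.7 − 1) = 545.0/6.7 = 81.343 mL/cmH2O.
τ = R × C = 6.0 × 0.08134 L/cmH2O = 0.488 s.
t = −τ·ln(1 − 0.98) = −0.488·ln(0.02) = 1.909 s.

1.91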